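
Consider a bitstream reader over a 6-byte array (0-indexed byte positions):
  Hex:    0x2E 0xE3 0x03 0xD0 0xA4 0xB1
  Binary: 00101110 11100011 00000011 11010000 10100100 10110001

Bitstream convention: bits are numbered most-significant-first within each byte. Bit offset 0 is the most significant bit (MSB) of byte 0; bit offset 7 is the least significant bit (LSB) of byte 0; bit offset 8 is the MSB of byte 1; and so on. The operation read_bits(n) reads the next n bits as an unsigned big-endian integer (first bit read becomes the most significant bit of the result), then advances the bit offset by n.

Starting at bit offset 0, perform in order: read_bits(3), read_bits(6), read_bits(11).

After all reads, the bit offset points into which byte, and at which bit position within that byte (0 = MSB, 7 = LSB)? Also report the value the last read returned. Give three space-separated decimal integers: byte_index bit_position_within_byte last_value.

Answer: 2 4 1584

Derivation:
Read 1: bits[0:3] width=3 -> value=1 (bin 001); offset now 3 = byte 0 bit 3; 45 bits remain
Read 2: bits[3:9] width=6 -> value=29 (bin 011101); offset now 9 = byte 1 bit 1; 39 bits remain
Read 3: bits[9:20] width=11 -> value=1584 (bin 11000110000); offset now 20 = byte 2 bit 4; 28 bits remain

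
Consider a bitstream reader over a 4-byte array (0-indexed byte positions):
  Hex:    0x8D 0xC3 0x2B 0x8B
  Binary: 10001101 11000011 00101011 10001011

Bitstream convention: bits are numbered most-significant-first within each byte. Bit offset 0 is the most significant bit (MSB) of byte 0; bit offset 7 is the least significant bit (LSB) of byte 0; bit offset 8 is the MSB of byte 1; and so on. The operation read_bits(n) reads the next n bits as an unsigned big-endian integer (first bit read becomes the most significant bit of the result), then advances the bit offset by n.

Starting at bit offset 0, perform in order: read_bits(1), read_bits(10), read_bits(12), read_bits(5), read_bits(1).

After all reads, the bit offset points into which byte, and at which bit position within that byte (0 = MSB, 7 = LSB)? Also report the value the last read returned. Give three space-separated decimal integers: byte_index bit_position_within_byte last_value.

Read 1: bits[0:1] width=1 -> value=1 (bin 1); offset now 1 = byte 0 bit 1; 31 bits remain
Read 2: bits[1:11] width=10 -> value=110 (bin 0001101110); offset now 11 = byte 1 bit 3; 21 bits remain
Read 3: bits[11:23] width=12 -> value=405 (bin 000110010101); offset now 23 = byte 2 bit 7; 9 bits remain
Read 4: bits[23:28] width=5 -> value=24 (bin 11000); offset now 28 = byte 3 bit 4; 4 bits remain
Read 5: bits[28:29] width=1 -> value=1 (bin 1); offset now 29 = byte 3 bit 5; 3 bits remain

Answer: 3 5 1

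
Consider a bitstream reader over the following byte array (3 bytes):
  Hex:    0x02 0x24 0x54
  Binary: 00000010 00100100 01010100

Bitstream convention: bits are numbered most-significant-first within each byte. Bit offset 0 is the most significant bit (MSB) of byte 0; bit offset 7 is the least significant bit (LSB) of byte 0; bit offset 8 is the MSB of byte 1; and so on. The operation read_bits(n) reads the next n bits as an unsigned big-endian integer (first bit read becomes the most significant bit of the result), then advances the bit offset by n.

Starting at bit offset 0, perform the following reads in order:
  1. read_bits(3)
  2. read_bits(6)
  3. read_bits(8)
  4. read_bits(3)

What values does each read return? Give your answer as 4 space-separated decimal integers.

Answer: 0 4 72 5

Derivation:
Read 1: bits[0:3] width=3 -> value=0 (bin 000); offset now 3 = byte 0 bit 3; 21 bits remain
Read 2: bits[3:9] width=6 -> value=4 (bin 000100); offset now 9 = byte 1 bit 1; 15 bits remain
Read 3: bits[9:17] width=8 -> value=72 (bin 01001000); offset now 17 = byte 2 bit 1; 7 bits remain
Read 4: bits[17:20] width=3 -> value=5 (bin 101); offset now 20 = byte 2 bit 4; 4 bits remain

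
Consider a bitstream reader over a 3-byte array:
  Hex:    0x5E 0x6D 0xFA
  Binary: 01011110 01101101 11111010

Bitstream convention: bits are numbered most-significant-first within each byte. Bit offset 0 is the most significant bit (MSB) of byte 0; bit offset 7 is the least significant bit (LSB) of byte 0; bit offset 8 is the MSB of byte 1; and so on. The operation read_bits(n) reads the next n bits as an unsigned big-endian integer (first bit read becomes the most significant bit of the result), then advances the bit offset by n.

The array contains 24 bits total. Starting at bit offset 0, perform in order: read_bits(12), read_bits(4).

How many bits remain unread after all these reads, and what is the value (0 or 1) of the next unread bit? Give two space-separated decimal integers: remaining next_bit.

Read 1: bits[0:12] width=12 -> value=1510 (bin 010111100110); offset now 12 = byte 1 bit 4; 12 bits remain
Read 2: bits[12:16] width=4 -> value=13 (bin 1101); offset now 16 = byte 2 bit 0; 8 bits remain

Answer: 8 1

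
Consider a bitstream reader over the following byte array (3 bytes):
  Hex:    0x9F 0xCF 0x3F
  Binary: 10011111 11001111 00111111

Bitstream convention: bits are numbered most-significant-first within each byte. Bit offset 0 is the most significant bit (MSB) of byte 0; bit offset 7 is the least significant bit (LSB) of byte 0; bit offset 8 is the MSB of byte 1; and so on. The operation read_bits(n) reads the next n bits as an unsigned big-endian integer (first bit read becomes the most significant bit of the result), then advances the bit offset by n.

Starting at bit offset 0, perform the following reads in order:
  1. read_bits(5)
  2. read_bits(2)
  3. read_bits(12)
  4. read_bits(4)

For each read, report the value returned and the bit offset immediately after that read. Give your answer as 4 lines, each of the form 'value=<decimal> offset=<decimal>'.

Answer: value=19 offset=5
value=3 offset=7
value=3705 offset=19
value=15 offset=23

Derivation:
Read 1: bits[0:5] width=5 -> value=19 (bin 10011); offset now 5 = byte 0 bit 5; 19 bits remain
Read 2: bits[5:7] width=2 -> value=3 (bin 11); offset now 7 = byte 0 bit 7; 17 bits remain
Read 3: bits[7:19] width=12 -> value=3705 (bin 111001111001); offset now 19 = byte 2 bit 3; 5 bits remain
Read 4: bits[19:23] width=4 -> value=15 (bin 1111); offset now 23 = byte 2 bit 7; 1 bits remain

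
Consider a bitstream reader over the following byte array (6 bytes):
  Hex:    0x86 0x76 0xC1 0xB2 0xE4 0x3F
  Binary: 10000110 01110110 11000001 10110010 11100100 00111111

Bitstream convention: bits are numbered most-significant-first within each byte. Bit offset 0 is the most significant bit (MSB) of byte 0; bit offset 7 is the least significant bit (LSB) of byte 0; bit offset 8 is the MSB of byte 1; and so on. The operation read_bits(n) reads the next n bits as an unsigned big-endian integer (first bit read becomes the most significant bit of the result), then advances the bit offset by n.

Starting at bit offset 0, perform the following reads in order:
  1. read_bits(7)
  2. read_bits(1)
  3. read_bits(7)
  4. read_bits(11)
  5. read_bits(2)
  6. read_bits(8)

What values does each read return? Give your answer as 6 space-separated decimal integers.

Read 1: bits[0:7] width=7 -> value=67 (bin 1000011); offset now 7 = byte 0 bit 7; 41 bits remain
Read 2: bits[7:8] width=1 -> value=0 (bin 0); offset now 8 = byte 1 bit 0; 40 bits remain
Read 3: bits[8:15] width=7 -> value=59 (bin 0111011); offset now 15 = byte 1 bit 7; 33 bits remain
Read 4: bits[15:26] width=11 -> value=774 (bin 01100000110); offset now 26 = byte 3 bit 2; 22 bits remain
Read 5: bits[26:28] width=2 -> value=3 (bin 11); offset now 28 = byte 3 bit 4; 20 bits remain
Read 6: bits[28:36] width=8 -> value=46 (bin 00101110); offset now 36 = byte 4 bit 4; 12 bits remain

Answer: 67 0 59 774 3 46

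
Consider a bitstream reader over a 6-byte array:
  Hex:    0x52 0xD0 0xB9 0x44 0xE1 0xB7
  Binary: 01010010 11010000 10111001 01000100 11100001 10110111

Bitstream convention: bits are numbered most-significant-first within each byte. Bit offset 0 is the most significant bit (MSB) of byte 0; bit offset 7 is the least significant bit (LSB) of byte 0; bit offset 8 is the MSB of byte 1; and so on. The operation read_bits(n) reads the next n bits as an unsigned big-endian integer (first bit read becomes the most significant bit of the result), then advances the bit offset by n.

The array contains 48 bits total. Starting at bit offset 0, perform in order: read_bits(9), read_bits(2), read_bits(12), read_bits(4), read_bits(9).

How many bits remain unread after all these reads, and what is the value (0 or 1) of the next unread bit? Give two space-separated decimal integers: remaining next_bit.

Read 1: bits[0:9] width=9 -> value=165 (bin 010100101); offset now 9 = byte 1 bit 1; 39 bits remain
Read 2: bits[9:11] width=2 -> value=2 (bin 10); offset now 11 = byte 1 bit 3; 37 bits remain
Read 3: bits[11:23] width=12 -> value=2140 (bin 100001011100); offset now 23 = byte 2 bit 7; 25 bits remain
Read 4: bits[23:27] width=4 -> value=10 (bin 1010); offset now 27 = byte 3 bit 3; 21 bits remain
Read 5: bits[27:36] width=9 -> value=78 (bin 001001110); offset now 36 = byte 4 bit 4; 12 bits remain

Answer: 12 0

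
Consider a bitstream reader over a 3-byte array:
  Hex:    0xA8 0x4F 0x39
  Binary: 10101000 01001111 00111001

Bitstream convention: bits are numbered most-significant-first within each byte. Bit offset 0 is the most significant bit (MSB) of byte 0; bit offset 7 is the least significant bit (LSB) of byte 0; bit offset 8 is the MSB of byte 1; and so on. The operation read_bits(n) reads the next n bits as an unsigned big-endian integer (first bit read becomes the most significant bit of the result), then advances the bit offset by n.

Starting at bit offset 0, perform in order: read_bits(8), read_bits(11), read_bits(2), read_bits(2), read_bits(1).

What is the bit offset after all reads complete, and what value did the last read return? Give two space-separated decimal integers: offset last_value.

Read 1: bits[0:8] width=8 -> value=168 (bin 10101000); offset now 8 = byte 1 bit 0; 16 bits remain
Read 2: bits[8:19] width=11 -> value=633 (bin 01001111001); offset now 19 = byte 2 bit 3; 5 bits remain
Read 3: bits[19:21] width=2 -> value=3 (bin 11); offset now 21 = byte 2 bit 5; 3 bits remain
Read 4: bits[21:23] width=2 -> value=0 (bin 00); offset now 23 = byte 2 bit 7; 1 bits remain
Read 5: bits[23:24] width=1 -> value=1 (bin 1); offset now 24 = byte 3 bit 0; 0 bits remain

Answer: 24 1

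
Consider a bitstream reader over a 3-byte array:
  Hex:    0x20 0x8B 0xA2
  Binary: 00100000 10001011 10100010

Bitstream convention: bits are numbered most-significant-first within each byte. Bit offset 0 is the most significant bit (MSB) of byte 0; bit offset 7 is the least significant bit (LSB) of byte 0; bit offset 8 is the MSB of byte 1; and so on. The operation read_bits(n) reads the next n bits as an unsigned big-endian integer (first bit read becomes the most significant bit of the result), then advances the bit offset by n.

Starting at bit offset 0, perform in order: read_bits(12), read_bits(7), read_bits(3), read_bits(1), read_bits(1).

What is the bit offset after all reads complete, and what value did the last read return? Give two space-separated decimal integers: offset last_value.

Read 1: bits[0:12] width=12 -> value=520 (bin 001000001000); offset now 12 = byte 1 bit 4; 12 bits remain
Read 2: bits[12:19] width=7 -> value=93 (bin 1011101); offset now 19 = byte 2 bit 3; 5 bits remain
Read 3: bits[19:22] width=3 -> value=0 (bin 000); offset now 22 = byte 2 bit 6; 2 bits remain
Read 4: bits[22:23] width=1 -> value=1 (bin 1); offset now 23 = byte 2 bit 7; 1 bits remain
Read 5: bits[23:24] width=1 -> value=0 (bin 0); offset now 24 = byte 3 bit 0; 0 bits remain

Answer: 24 0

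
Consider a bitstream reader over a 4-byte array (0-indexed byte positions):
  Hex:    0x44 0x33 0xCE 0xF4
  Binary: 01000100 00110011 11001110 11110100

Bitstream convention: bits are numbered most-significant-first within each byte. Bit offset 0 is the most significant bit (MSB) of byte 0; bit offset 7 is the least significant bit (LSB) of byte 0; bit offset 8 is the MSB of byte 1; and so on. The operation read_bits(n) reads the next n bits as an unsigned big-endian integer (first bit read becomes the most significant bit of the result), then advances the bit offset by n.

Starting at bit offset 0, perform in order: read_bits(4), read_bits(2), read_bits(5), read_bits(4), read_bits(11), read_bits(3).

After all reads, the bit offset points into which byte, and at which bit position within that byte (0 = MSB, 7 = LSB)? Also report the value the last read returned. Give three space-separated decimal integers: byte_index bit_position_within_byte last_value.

Read 1: bits[0:4] width=4 -> value=4 (bin 0100); offset now 4 = byte 0 bit 4; 28 bits remain
Read 2: bits[4:6] width=2 -> value=1 (bin 01); offset now 6 = byte 0 bit 6; 26 bits remain
Read 3: bits[6:11] width=5 -> value=1 (bin 00001); offset now 11 = byte 1 bit 3; 21 bits remain
Read 4: bits[11:15] width=4 -> value=9 (bin 1001); offset now 15 = byte 1 bit 7; 17 bits remain
Read 5: bits[15:26] width=11 -> value=1851 (bin 11100111011); offset now 26 = byte 3 bit 2; 6 bits remain
Read 6: bits[26:29] width=3 -> value=6 (bin 110); offset now 29 = byte 3 bit 5; 3 bits remain

Answer: 3 5 6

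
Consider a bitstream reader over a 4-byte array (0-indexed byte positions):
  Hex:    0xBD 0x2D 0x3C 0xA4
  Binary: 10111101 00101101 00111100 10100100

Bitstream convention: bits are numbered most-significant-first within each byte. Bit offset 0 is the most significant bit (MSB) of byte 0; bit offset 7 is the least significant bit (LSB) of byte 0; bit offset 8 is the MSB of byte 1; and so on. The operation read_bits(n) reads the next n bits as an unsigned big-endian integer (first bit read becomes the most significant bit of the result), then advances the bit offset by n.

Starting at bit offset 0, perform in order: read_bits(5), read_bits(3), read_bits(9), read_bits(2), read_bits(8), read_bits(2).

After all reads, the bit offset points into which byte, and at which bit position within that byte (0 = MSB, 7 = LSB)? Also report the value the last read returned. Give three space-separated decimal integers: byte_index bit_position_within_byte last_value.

Answer: 3 5 0

Derivation:
Read 1: bits[0:5] width=5 -> value=23 (bin 10111); offset now 5 = byte 0 bit 5; 27 bits remain
Read 2: bits[5:8] width=3 -> value=5 (bin 101); offset now 8 = byte 1 bit 0; 24 bits remain
Read 3: bits[8:17] width=9 -> value=90 (bin 001011010); offset now 17 = byte 2 bit 1; 15 bits remain
Read 4: bits[17:19] width=2 -> value=1 (bin 01); offset now 19 = byte 2 bit 3; 13 bits remain
Read 5: bits[19:27] width=8 -> value=229 (bin 11100101); offset now 27 = byte 3 bit 3; 5 bits remain
Read 6: bits[27:29] width=2 -> value=0 (bin 00); offset now 29 = byte 3 bit 5; 3 bits remain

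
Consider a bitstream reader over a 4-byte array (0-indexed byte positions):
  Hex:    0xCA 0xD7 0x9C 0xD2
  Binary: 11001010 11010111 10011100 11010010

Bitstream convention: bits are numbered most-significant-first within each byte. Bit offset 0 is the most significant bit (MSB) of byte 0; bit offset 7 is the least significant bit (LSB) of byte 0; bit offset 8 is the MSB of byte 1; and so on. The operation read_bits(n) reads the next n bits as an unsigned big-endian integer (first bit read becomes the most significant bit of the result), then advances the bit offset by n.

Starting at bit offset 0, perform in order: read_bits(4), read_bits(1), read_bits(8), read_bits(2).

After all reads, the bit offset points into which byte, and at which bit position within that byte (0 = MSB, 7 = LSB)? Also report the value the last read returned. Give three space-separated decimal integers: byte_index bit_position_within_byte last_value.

Answer: 1 7 3

Derivation:
Read 1: bits[0:4] width=4 -> value=12 (bin 1100); offset now 4 = byte 0 bit 4; 28 bits remain
Read 2: bits[4:5] width=1 -> value=1 (bin 1); offset now 5 = byte 0 bit 5; 27 bits remain
Read 3: bits[5:13] width=8 -> value=90 (bin 01011010); offset now 13 = byte 1 bit 5; 19 bits remain
Read 4: bits[13:15] width=2 -> value=3 (bin 11); offset now 15 = byte 1 bit 7; 17 bits remain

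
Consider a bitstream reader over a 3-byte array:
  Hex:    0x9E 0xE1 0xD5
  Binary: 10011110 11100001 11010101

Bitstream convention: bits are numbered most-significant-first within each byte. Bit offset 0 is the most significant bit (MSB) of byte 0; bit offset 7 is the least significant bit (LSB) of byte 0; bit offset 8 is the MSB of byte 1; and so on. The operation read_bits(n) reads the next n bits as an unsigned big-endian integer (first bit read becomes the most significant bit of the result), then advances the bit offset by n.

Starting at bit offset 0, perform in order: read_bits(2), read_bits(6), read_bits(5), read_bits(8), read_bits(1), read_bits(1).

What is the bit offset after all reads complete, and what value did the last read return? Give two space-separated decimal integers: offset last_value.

Read 1: bits[0:2] width=2 -> value=2 (bin 10); offset now 2 = byte 0 bit 2; 22 bits remain
Read 2: bits[2:8] width=6 -> value=30 (bin 011110); offset now 8 = byte 1 bit 0; 16 bits remain
Read 3: bits[8:13] width=5 -> value=28 (bin 11100); offset now 13 = byte 1 bit 5; 11 bits remain
Read 4: bits[13:21] width=8 -> value=58 (bin 00111010); offset now 21 = byte 2 bit 5; 3 bits remain
Read 5: bits[21:22] width=1 -> value=1 (bin 1); offset now 22 = byte 2 bit 6; 2 bits remain
Read 6: bits[22:23] width=1 -> value=0 (bin 0); offset now 23 = byte 2 bit 7; 1 bits remain

Answer: 23 0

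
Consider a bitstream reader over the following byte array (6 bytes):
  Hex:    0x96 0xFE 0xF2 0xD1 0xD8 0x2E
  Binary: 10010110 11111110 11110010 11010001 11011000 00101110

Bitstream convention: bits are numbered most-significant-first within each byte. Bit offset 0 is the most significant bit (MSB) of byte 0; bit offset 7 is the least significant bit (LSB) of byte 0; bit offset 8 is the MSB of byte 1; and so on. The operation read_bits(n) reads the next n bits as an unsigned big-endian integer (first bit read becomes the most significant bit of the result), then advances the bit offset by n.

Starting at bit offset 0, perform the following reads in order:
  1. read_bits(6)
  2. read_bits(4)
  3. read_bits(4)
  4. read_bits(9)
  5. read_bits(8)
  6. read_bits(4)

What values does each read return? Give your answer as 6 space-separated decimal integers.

Answer: 37 11 15 377 104 14

Derivation:
Read 1: bits[0:6] width=6 -> value=37 (bin 100101); offset now 6 = byte 0 bit 6; 42 bits remain
Read 2: bits[6:10] width=4 -> value=11 (bin 1011); offset now 10 = byte 1 bit 2; 38 bits remain
Read 3: bits[10:14] width=4 -> value=15 (bin 1111); offset now 14 = byte 1 bit 6; 34 bits remain
Read 4: bits[14:23] width=9 -> value=377 (bin 101111001); offset now 23 = byte 2 bit 7; 25 bits remain
Read 5: bits[23:31] width=8 -> value=104 (bin 01101000); offset now 31 = byte 3 bit 7; 17 bits remain
Read 6: bits[31:35] width=4 -> value=14 (bin 1110); offset now 35 = byte 4 bit 3; 13 bits remain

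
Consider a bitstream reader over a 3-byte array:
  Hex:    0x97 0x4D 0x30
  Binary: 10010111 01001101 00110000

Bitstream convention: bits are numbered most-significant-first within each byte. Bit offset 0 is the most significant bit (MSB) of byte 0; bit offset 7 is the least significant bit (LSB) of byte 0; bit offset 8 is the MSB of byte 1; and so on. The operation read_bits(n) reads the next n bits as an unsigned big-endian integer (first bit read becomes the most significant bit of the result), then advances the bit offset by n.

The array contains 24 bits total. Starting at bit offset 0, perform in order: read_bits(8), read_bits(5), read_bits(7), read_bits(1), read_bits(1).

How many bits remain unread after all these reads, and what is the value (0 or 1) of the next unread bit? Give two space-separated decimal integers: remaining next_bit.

Read 1: bits[0:8] width=8 -> value=151 (bin 10010111); offset now 8 = byte 1 bit 0; 16 bits remain
Read 2: bits[8:13] width=5 -> value=9 (bin 01001); offset now 13 = byte 1 bit 5; 11 bits remain
Read 3: bits[13:20] width=7 -> value=83 (bin 1010011); offset now 20 = byte 2 bit 4; 4 bits remain
Read 4: bits[20:21] width=1 -> value=0 (bin 0); offset now 21 = byte 2 bit 5; 3 bits remain
Read 5: bits[21:22] width=1 -> value=0 (bin 0); offset now 22 = byte 2 bit 6; 2 bits remain

Answer: 2 0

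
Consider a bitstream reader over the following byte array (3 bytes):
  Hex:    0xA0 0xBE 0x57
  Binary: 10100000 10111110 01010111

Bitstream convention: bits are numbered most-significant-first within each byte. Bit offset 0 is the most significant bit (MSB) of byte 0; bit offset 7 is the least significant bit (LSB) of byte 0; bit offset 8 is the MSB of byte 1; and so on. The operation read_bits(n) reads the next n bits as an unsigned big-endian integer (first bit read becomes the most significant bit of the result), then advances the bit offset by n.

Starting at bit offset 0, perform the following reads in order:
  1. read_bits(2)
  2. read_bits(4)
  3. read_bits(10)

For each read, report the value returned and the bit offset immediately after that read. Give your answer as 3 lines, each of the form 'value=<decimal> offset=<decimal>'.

Answer: value=2 offset=2
value=8 offset=6
value=190 offset=16

Derivation:
Read 1: bits[0:2] width=2 -> value=2 (bin 10); offset now 2 = byte 0 bit 2; 22 bits remain
Read 2: bits[2:6] width=4 -> value=8 (bin 1000); offset now 6 = byte 0 bit 6; 18 bits remain
Read 3: bits[6:16] width=10 -> value=190 (bin 0010111110); offset now 16 = byte 2 bit 0; 8 bits remain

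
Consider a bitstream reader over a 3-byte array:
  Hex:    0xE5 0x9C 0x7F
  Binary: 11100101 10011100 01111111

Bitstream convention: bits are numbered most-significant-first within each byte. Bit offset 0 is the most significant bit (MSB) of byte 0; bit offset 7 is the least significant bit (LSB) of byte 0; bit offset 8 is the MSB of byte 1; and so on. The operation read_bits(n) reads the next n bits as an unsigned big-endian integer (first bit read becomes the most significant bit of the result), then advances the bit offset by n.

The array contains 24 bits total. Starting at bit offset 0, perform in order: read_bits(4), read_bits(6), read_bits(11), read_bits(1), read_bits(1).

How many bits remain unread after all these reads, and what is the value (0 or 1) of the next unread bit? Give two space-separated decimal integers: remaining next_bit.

Read 1: bits[0:4] width=4 -> value=14 (bin 1110); offset now 4 = byte 0 bit 4; 20 bits remain
Read 2: bits[4:10] width=6 -> value=22 (bin 010110); offset now 10 = byte 1 bit 2; 14 bits remain
Read 3: bits[10:21] width=11 -> value=911 (bin 01110001111); offset now 21 = byte 2 bit 5; 3 bits remain
Read 4: bits[21:22] width=1 -> value=1 (bin 1); offset now 22 = byte 2 bit 6; 2 bits remain
Read 5: bits[22:23] width=1 -> value=1 (bin 1); offset now 23 = byte 2 bit 7; 1 bits remain

Answer: 1 1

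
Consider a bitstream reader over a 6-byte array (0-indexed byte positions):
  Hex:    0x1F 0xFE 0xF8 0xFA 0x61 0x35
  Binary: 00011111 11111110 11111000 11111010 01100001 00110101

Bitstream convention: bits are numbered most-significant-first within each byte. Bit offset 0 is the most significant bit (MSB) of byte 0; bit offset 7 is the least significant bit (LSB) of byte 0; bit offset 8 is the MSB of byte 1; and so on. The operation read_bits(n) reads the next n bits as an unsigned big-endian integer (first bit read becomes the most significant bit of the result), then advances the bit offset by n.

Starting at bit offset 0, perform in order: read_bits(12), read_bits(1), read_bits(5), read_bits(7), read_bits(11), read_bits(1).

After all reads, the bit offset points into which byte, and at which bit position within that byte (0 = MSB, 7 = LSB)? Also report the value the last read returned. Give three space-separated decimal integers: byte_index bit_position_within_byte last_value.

Answer: 4 5 0

Derivation:
Read 1: bits[0:12] width=12 -> value=511 (bin 000111111111); offset now 12 = byte 1 bit 4; 36 bits remain
Read 2: bits[12:13] width=1 -> value=1 (bin 1); offset now 13 = byte 1 bit 5; 35 bits remain
Read 3: bits[13:18] width=5 -> value=27 (bin 11011); offset now 18 = byte 2 bit 2; 30 bits remain
Read 4: bits[18:25] width=7 -> value=113 (bin 1110001); offset now 25 = byte 3 bit 1; 23 bits remain
Read 5: bits[25:36] width=11 -> value=1958 (bin 11110100110); offset now 36 = byte 4 bit 4; 12 bits remain
Read 6: bits[36:37] width=1 -> value=0 (bin 0); offset now 37 = byte 4 bit 5; 11 bits remain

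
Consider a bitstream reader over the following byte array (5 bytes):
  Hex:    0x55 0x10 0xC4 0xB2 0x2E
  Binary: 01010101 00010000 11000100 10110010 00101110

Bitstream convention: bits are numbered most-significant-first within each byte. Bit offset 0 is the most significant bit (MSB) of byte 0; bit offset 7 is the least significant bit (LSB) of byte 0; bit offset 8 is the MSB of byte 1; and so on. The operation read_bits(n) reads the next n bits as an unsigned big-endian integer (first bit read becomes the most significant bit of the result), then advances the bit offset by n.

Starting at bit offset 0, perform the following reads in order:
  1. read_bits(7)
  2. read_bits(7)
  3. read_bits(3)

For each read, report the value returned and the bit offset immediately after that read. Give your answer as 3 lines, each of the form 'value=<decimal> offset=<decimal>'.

Answer: value=42 offset=7
value=68 offset=14
value=1 offset=17

Derivation:
Read 1: bits[0:7] width=7 -> value=42 (bin 0101010); offset now 7 = byte 0 bit 7; 33 bits remain
Read 2: bits[7:14] width=7 -> value=68 (bin 1000100); offset now 14 = byte 1 bit 6; 26 bits remain
Read 3: bits[14:17] width=3 -> value=1 (bin 001); offset now 17 = byte 2 bit 1; 23 bits remain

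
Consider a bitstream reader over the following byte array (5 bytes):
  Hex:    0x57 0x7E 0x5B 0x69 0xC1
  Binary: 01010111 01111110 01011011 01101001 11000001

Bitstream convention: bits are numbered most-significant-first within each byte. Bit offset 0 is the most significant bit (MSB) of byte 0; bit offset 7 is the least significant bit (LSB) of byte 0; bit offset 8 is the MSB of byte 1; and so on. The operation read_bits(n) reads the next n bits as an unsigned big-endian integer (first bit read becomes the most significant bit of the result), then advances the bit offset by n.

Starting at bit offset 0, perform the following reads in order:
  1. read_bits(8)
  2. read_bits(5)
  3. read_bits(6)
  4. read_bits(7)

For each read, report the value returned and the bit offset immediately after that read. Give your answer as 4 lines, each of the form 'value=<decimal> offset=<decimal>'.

Read 1: bits[0:8] width=8 -> value=87 (bin 01010111); offset now 8 = byte 1 bit 0; 32 bits remain
Read 2: bits[8:13] width=5 -> value=15 (bin 01111); offset now 13 = byte 1 bit 5; 27 bits remain
Read 3: bits[13:19] width=6 -> value=50 (bin 110010); offset now 19 = byte 2 bit 3; 21 bits remain
Read 4: bits[19:26] width=7 -> value=109 (bin 1101101); offset now 26 = byte 3 bit 2; 14 bits remain

Answer: value=87 offset=8
value=15 offset=13
value=50 offset=19
value=109 offset=26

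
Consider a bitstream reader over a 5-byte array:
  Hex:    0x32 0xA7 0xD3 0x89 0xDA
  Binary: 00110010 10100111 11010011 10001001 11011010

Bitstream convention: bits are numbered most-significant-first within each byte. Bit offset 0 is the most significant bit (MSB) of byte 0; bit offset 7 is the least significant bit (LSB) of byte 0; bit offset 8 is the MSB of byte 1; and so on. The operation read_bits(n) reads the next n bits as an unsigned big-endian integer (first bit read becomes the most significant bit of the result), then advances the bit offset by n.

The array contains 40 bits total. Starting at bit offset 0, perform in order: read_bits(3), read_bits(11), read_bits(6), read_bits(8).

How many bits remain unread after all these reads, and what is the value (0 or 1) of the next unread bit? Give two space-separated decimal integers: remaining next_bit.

Answer: 12 1

Derivation:
Read 1: bits[0:3] width=3 -> value=1 (bin 001); offset now 3 = byte 0 bit 3; 37 bits remain
Read 2: bits[3:14] width=11 -> value=1193 (bin 10010101001); offset now 14 = byte 1 bit 6; 26 bits remain
Read 3: bits[14:20] width=6 -> value=61 (bin 111101); offset now 20 = byte 2 bit 4; 20 bits remain
Read 4: bits[20:28] width=8 -> value=56 (bin 00111000); offset now 28 = byte 3 bit 4; 12 bits remain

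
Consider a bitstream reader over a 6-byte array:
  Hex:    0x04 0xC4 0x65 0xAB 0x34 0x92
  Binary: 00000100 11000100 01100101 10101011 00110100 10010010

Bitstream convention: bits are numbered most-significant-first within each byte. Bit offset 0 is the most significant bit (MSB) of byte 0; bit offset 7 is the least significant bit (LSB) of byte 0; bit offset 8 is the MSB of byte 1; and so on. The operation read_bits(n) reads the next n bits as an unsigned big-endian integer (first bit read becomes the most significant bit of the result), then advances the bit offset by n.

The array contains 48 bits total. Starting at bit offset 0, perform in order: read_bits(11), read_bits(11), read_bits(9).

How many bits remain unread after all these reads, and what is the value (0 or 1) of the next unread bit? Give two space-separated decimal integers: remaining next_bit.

Answer: 17 1

Derivation:
Read 1: bits[0:11] width=11 -> value=38 (bin 00000100110); offset now 11 = byte 1 bit 3; 37 bits remain
Read 2: bits[11:22] width=11 -> value=281 (bin 00100011001); offset now 22 = byte 2 bit 6; 26 bits remain
Read 3: bits[22:31] width=9 -> value=213 (bin 011010101); offset now 31 = byte 3 bit 7; 17 bits remain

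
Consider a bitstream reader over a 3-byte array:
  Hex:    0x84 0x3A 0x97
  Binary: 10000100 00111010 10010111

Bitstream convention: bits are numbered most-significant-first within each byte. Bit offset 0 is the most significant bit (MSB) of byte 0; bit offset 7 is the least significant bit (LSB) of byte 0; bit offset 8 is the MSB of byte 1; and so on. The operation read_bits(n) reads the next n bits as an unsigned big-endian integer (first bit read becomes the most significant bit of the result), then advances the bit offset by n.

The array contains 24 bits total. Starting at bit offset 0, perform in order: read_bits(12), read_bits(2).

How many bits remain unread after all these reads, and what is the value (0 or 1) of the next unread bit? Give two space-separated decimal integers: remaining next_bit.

Read 1: bits[0:12] width=12 -> value=2115 (bin 100001000011); offset now 12 = byte 1 bit 4; 12 bits remain
Read 2: bits[12:14] width=2 -> value=2 (bin 10); offset now 14 = byte 1 bit 6; 10 bits remain

Answer: 10 1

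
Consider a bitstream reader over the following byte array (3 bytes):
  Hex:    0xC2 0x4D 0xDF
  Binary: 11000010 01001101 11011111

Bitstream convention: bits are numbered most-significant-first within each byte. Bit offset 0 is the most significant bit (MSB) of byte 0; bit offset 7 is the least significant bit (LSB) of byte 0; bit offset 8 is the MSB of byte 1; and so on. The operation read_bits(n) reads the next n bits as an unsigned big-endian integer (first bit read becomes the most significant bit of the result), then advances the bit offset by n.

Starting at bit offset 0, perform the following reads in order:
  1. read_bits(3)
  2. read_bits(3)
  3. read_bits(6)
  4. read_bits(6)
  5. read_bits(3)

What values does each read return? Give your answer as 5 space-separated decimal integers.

Read 1: bits[0:3] width=3 -> value=6 (bin 110); offset now 3 = byte 0 bit 3; 21 bits remain
Read 2: bits[3:6] width=3 -> value=0 (bin 000); offset now 6 = byte 0 bit 6; 18 bits remain
Read 3: bits[6:12] width=6 -> value=36 (bin 100100); offset now 12 = byte 1 bit 4; 12 bits remain
Read 4: bits[12:18] width=6 -> value=55 (bin 110111); offset now 18 = byte 2 bit 2; 6 bits remain
Read 5: bits[18:21] width=3 -> value=3 (bin 011); offset now 21 = byte 2 bit 5; 3 bits remain

Answer: 6 0 36 55 3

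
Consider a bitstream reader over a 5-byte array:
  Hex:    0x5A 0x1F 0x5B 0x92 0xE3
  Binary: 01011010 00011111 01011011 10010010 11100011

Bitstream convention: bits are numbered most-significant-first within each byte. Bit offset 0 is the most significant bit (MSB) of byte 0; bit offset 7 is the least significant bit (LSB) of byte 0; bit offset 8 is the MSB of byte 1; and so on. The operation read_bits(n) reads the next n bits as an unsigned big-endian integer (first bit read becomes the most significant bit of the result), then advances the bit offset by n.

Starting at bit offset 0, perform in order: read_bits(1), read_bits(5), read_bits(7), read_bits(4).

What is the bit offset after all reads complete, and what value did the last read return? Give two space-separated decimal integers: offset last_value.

Answer: 17 14

Derivation:
Read 1: bits[0:1] width=1 -> value=0 (bin 0); offset now 1 = byte 0 bit 1; 39 bits remain
Read 2: bits[1:6] width=5 -> value=22 (bin 10110); offset now 6 = byte 0 bit 6; 34 bits remain
Read 3: bits[6:13] width=7 -> value=67 (bin 1000011); offset now 13 = byte 1 bit 5; 27 bits remain
Read 4: bits[13:17] width=4 -> value=14 (bin 1110); offset now 17 = byte 2 bit 1; 23 bits remain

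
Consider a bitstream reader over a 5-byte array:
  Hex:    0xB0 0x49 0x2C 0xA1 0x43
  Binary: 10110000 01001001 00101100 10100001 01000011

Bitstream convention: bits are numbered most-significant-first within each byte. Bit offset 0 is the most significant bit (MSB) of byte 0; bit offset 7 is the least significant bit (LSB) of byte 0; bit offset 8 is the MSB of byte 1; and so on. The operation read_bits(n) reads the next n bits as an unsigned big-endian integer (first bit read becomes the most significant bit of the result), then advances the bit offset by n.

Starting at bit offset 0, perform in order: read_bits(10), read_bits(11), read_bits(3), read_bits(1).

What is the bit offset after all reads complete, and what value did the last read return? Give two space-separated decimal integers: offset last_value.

Answer: 25 1

Derivation:
Read 1: bits[0:10] width=10 -> value=705 (bin 1011000001); offset now 10 = byte 1 bit 2; 30 bits remain
Read 2: bits[10:21] width=11 -> value=293 (bin 00100100101); offset now 21 = byte 2 bit 5; 19 bits remain
Read 3: bits[21:24] width=3 -> value=4 (bin 100); offset now 24 = byte 3 bit 0; 16 bits remain
Read 4: bits[24:25] width=1 -> value=1 (bin 1); offset now 25 = byte 3 bit 1; 15 bits remain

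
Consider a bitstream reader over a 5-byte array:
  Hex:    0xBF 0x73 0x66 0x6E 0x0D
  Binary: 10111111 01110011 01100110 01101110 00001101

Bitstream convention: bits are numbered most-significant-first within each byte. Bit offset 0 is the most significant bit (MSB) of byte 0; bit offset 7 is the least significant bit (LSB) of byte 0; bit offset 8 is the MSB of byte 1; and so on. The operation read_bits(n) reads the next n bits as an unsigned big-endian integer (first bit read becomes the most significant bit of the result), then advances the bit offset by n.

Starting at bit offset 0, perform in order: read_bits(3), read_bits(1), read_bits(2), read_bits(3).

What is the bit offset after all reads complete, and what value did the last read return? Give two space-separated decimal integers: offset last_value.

Answer: 9 6

Derivation:
Read 1: bits[0:3] width=3 -> value=5 (bin 101); offset now 3 = byte 0 bit 3; 37 bits remain
Read 2: bits[3:4] width=1 -> value=1 (bin 1); offset now 4 = byte 0 bit 4; 36 bits remain
Read 3: bits[4:6] width=2 -> value=3 (bin 11); offset now 6 = byte 0 bit 6; 34 bits remain
Read 4: bits[6:9] width=3 -> value=6 (bin 110); offset now 9 = byte 1 bit 1; 31 bits remain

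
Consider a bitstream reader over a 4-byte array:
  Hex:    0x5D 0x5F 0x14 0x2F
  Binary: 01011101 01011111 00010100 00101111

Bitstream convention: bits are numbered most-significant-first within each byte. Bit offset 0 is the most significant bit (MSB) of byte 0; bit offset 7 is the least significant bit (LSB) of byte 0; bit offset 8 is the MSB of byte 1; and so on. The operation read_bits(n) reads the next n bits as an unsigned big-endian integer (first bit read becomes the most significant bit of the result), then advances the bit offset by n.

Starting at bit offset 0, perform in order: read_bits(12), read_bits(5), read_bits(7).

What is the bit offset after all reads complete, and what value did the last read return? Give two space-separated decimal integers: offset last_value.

Answer: 24 20

Derivation:
Read 1: bits[0:12] width=12 -> value=1493 (bin 010111010101); offset now 12 = byte 1 bit 4; 20 bits remain
Read 2: bits[12:17] width=5 -> value=30 (bin 11110); offset now 17 = byte 2 bit 1; 15 bits remain
Read 3: bits[17:24] width=7 -> value=20 (bin 0010100); offset now 24 = byte 3 bit 0; 8 bits remain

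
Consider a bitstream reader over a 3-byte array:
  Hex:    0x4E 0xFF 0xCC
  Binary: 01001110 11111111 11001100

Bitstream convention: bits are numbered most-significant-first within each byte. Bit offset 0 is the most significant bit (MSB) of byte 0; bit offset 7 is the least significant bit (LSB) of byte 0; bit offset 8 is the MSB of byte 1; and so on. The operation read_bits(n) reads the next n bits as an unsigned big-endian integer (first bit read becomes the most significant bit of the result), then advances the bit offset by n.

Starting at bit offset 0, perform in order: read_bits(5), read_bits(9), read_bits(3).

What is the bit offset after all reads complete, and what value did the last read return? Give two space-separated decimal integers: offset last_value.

Answer: 17 7

Derivation:
Read 1: bits[0:5] width=5 -> value=9 (bin 01001); offset now 5 = byte 0 bit 5; 19 bits remain
Read 2: bits[5:14] width=9 -> value=447 (bin 110111111); offset now 14 = byte 1 bit 6; 10 bits remain
Read 3: bits[14:17] width=3 -> value=7 (bin 111); offset now 17 = byte 2 bit 1; 7 bits remain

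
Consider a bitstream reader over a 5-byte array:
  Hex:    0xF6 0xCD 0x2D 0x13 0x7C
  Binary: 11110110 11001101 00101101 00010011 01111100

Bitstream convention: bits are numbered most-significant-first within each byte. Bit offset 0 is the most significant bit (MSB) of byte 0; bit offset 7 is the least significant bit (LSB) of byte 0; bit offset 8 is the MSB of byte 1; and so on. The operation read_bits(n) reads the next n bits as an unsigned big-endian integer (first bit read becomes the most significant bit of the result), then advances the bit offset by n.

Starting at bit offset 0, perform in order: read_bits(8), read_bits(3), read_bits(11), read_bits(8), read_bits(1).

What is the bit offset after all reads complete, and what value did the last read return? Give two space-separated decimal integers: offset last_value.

Read 1: bits[0:8] width=8 -> value=246 (bin 11110110); offset now 8 = byte 1 bit 0; 32 bits remain
Read 2: bits[8:11] width=3 -> value=6 (bin 110); offset now 11 = byte 1 bit 3; 29 bits remain
Read 3: bits[11:22] width=11 -> value=843 (bin 01101001011); offset now 22 = byte 2 bit 6; 18 bits remain
Read 4: bits[22:30] width=8 -> value=68 (bin 01000100); offset now 30 = byte 3 bit 6; 10 bits remain
Read 5: bits[30:31] width=1 -> value=1 (bin 1); offset now 31 = byte 3 bit 7; 9 bits remain

Answer: 31 1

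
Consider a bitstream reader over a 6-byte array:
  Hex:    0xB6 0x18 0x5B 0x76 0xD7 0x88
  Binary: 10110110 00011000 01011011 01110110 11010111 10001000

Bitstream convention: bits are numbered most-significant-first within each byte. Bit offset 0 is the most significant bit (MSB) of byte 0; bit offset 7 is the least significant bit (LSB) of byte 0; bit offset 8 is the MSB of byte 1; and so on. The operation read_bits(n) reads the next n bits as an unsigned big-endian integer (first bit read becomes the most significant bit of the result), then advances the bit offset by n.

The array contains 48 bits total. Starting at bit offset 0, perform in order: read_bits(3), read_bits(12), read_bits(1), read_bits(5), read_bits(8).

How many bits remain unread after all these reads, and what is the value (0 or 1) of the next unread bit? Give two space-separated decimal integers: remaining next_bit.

Read 1: bits[0:3] width=3 -> value=5 (bin 101); offset now 3 = byte 0 bit 3; 45 bits remain
Read 2: bits[3:15] width=12 -> value=2828 (bin 101100001100); offset now 15 = byte 1 bit 7; 33 bits remain
Read 3: bits[15:16] width=1 -> value=0 (bin 0); offset now 16 = byte 2 bit 0; 32 bits remain
Read 4: bits[16:21] width=5 -> value=11 (bin 01011); offset now 21 = byte 2 bit 5; 27 bits remain
Read 5: bits[21:29] width=8 -> value=110 (bin 01101110); offset now 29 = byte 3 bit 5; 19 bits remain

Answer: 19 1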